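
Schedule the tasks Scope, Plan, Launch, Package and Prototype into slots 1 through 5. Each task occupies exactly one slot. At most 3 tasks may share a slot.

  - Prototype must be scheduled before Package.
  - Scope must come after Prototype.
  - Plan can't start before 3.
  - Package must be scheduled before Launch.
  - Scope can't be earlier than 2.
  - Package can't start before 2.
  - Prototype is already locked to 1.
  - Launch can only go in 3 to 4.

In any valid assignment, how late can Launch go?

4

Launch is available from 3; Launch's own window allows nothing later than 4.
Launch at 4 is achievable: Package -> 2; Prototype -> 1; Launch -> 4; Plan -> 3; Scope -> 2.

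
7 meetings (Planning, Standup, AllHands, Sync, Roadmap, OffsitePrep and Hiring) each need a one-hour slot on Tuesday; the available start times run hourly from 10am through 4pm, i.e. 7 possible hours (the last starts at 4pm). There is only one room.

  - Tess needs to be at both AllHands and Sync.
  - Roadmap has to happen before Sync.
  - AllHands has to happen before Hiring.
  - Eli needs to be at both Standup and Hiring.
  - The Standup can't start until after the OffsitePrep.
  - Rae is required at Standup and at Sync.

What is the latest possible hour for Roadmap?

Downstream work caps Roadmap at 3pm.
Roadmap at 3pm is achievable: AllHands -> 12pm; OffsitePrep -> 10am; Standup -> 11am; Sync -> 4pm; Roadmap -> 3pm; Planning -> 2pm; Hiring -> 1pm.

3pm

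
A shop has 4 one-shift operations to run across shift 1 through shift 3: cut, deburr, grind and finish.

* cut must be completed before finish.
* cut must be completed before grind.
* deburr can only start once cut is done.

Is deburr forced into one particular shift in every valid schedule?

No

deburr can be shift 2 (e.g. cut in shift 1, grind in shift 2, finish in shift 2, deburr in shift 2) or shift 3 (e.g. cut -> shift 1; grind -> shift 2; deburr -> shift 3; finish -> shift 2).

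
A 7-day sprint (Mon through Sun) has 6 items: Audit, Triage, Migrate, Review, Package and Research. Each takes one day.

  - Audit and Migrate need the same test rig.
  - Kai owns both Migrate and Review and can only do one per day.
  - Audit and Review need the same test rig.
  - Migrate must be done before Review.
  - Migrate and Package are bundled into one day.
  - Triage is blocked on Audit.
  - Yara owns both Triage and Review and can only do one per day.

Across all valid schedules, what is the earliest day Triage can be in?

Tue

Precedence pushes Triage to at least Tue.
Triage at Tue is achievable: Research in Mon, Triage in Tue, Migrate in Tue, Audit in Mon, Review in Wed, Package in Tue.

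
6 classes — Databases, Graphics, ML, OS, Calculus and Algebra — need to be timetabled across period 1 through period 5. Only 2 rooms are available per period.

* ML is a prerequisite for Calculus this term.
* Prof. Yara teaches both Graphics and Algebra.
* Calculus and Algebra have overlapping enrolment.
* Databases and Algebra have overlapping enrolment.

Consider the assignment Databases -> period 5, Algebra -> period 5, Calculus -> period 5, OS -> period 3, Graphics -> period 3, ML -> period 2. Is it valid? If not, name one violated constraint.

Databases and Algebra have overlapping enrolment — violated.
Only 2 rooms are available per period — violated.
ML is a prerequisite for Calculus this term — holds.
Calculus and Algebra have overlapping enrolment — violated.
Prof. Yara teaches both Graphics and Algebra — holds.

No. Databases and Algebra have overlapping enrolment is not satisfied.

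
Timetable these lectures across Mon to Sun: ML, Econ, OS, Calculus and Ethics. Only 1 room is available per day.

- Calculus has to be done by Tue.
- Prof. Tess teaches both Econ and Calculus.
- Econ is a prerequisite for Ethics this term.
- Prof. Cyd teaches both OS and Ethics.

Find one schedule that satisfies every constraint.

Calculus -> Mon; Ethics -> Wed; Econ -> Tue; OS -> Fri; ML -> Thu

Checking: Econ(Tue) before Ethics(Wed); OS(Fri) != Ethics(Wed); Econ(Tue) != Calculus(Mon); Calculus=Mon in [Mon,Tue]; max 1 per day (cap 1).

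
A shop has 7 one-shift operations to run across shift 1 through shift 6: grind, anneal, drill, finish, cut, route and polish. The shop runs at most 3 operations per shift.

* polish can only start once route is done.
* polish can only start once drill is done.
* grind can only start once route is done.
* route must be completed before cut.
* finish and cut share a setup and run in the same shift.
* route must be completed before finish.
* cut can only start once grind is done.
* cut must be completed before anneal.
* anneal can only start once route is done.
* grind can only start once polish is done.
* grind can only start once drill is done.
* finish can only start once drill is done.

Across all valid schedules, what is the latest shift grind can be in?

Precedence pushes grind to at least shift 3; downstream work caps grind at shift 4.
grind at shift 4 is achievable: finish in shift 5; anneal in shift 6; cut in shift 5; polish in shift 2; route in shift 1; grind in shift 4; drill in shift 1.

shift 4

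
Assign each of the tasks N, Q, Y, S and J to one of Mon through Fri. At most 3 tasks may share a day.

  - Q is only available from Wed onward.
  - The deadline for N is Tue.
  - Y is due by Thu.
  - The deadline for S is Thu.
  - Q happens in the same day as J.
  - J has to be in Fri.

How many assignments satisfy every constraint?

Splitting on N: it can be Mon (16), Tue (16). Listing each branch's schedules as (Q, Y, S, J):
N=Mon: (Fri,Mon,Mon,Fri) (Fri,Mon,Tue,Fri) (Fri,Mon,Wed,Fri) (Fri,Mon,Thu,Fri) (Fri,Tue,Mon,Fri) (Fri,Tue,Tue,Fri) (Fri,Tue,Wed,Fri) (Fri,Tue,Thu,Fri) (Fri,Wed,Mon,Fri) (Fri,Wed,Tue,Fri) (Fri,Wed,Wed,Fri) (Fri,Wed,Thu,Fri) (Fri,Thu,Mon,Fri) (Fri,Thu,Tue,Fri) (Fri,Thu,Wed,Fri) (Fri,Thu,Thu,Fri) — 16.
N=Tue: (Fri,Mon,Mon,Fri) (Fri,Mon,Tue,Fri) (Fri,Mon,Wed,Fri) (Fri,Mon,Thu,Fri) (Fri,Tue,Mon,Fri) (Fri,Tue,Tue,Fri) (Fri,Tue,Wed,Fri) (Fri,Tue,Thu,Fri) (Fri,Wed,Mon,Fri) (Fri,Wed,Tue,Fri) (Fri,Wed,Wed,Fri) (Fri,Wed,Thu,Fri) (Fri,Thu,Mon,Fri) (Fri,Thu,Tue,Fri) (Fri,Thu,Wed,Fri) (Fri,Thu,Thu,Fri) — 16.
Summing: 16 + 16 = 32.

32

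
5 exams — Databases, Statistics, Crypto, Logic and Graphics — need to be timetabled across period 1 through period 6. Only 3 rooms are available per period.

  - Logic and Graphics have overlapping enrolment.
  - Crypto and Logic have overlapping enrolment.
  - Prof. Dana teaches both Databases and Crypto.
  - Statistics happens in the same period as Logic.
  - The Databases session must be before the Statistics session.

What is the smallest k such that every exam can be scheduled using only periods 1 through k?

3

The precedence chain requires at least 2 distinct periods.
With at most 3 per period and 5 exams, at least 2 periods are needed.
Could 2 periods be enough, i.e. nothing placed later than period 2? No: Statistics must come after Databases (at period 1 or later) → {period 2}; Databases must come before Statistics (at period 2 or earlier) → {period 1}; Logic must be in the same period as Statistics (in {period 2}) → {period 2}; Crypto can't share with Logic (period 2) → {period 1}; Crypto can't share with Databases (period 1) → nothing is left.
So 2 periods is not enough.
3 works (last occupied period: period 3): for example Statistics -> period 2; Graphics -> period 1; Databases -> period 1; Crypto -> period 3; Logic -> period 2.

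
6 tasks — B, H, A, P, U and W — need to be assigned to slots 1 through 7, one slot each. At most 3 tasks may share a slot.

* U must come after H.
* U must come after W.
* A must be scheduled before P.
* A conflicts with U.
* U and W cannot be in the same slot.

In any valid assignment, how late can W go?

6

Downstream work caps W at 6.
W at 6 is achievable: P in 2; W in 6; U in 7; B in 1; H in 1; A in 1.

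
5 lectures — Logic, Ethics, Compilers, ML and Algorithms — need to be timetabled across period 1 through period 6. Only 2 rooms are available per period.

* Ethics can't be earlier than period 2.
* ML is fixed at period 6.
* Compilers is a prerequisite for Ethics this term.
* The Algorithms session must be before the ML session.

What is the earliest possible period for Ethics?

period 2

Ethics is available from period 2.
Ethics at period 2 is achievable: Compilers=period 1, ML=period 6, Algorithms=period 1, Logic=period 2, Ethics=period 2.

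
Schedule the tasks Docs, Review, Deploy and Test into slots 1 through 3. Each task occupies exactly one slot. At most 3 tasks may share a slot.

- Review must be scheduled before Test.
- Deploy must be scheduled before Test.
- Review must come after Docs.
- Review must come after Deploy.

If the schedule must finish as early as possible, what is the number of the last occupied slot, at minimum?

3

The precedence chain requires at least 3 distinct slots.
With at most 3 per slot and 4 tasks, at least 2 slots are needed.
3 works (last occupied slot: 3): for example Deploy in 1, Docs in 1, Test in 3, Review in 2.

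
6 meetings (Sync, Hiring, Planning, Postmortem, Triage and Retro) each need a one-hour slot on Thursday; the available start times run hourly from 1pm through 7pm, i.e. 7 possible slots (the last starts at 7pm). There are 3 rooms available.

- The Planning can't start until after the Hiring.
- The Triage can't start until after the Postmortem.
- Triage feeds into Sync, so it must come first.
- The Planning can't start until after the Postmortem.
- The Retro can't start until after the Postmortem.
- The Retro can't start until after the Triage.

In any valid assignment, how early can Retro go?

Precedence pushes Retro to at least 3pm.
Retro at 3pm is achievable: Triage -> 2pm, Retro -> 3pm, Planning -> 2pm, Hiring -> 1pm, Sync -> 3pm, Postmortem -> 1pm.

3pm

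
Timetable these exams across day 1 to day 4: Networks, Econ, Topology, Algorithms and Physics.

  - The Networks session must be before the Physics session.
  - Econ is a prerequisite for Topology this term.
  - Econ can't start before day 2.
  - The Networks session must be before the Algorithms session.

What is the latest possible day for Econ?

Econ is available from day 2; downstream work caps Econ at day 3.
Econ at day 3 is achievable: Physics -> day 2; Algorithms -> day 2; Econ -> day 3; Topology -> day 4; Networks -> day 1.

day 3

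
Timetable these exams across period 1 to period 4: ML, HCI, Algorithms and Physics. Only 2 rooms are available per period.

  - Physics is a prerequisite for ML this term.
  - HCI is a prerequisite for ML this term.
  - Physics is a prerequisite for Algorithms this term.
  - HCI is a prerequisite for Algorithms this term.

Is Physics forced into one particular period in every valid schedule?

Physics can be period 1 (e.g. HCI=period 1, ML=period 2, Physics=period 1, Algorithms=period 2) or period 2 (e.g. HCI in period 1, Algorithms in period 3, ML in period 3, Physics in period 2).

No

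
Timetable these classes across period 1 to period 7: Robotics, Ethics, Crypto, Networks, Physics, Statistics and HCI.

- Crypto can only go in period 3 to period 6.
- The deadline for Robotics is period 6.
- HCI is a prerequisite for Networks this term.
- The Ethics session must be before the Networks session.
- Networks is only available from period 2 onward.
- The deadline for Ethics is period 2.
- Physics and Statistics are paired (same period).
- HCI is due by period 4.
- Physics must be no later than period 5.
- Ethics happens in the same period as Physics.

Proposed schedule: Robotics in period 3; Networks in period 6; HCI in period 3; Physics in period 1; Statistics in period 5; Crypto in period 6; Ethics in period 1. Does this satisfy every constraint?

Invalid. Physics and Statistics are paired (same period).

Crypto can only go in period 3 to period 6 — holds.
The deadline for Ethics is period 2 — holds.
The Ethics session must be before the Networks session — holds.
HCI is a prerequisite for Networks this term — holds.
Networks is only available from period 2 onward — holds.
Ethics happens in the same period as Physics — holds.
Physics must be no later than period 5 — holds.
HCI is due by period 4 — holds.
The deadline for Robotics is period 6 — holds.
Physics and Statistics are paired (same period) — violated.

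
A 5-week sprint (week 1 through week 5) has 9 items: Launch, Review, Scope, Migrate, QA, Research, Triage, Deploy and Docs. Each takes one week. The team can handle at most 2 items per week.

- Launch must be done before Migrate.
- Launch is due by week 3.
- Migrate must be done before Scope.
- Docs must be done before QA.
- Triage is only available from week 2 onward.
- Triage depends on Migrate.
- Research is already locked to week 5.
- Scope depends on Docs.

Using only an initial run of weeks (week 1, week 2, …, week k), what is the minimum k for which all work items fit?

The precedence chain requires at least 3 distinct weeks.
With at most 2 per week and 9 work items, at least 5 weeks are needed.
Research can't be placed before week 5, so the schedule must run through at least week 5.
5 works (last occupied week: week 5): for example Migrate -> week 2; Triage -> week 3; Launch -> week 1; Review -> week 4; Deploy -> week 4; Docs -> week 1; Scope -> week 3; QA -> week 2; Research -> week 5.

5 weeks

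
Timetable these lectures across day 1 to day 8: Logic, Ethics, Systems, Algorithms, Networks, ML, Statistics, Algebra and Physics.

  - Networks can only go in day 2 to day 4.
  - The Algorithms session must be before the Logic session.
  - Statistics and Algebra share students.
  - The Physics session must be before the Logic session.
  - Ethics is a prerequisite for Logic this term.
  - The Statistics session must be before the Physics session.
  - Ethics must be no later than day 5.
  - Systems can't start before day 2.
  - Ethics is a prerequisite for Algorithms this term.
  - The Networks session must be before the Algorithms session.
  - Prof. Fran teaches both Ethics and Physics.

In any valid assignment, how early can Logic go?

day 4

Precedence pushes Logic to at least day 4.
Logic at day 4 is achievable: Algebra=day 2; Statistics=day 1; Ethics=day 1; Physics=day 2; Logic=day 4; Algorithms=day 3; Systems=day 2; ML=day 1; Networks=day 2.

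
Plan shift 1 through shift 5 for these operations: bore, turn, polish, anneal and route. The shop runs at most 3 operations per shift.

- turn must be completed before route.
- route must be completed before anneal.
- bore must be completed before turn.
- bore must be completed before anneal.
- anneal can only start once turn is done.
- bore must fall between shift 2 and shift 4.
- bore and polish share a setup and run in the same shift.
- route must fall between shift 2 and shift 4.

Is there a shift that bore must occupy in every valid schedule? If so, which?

shift 2

Bore is available from shift 2; bore's own window allows nothing later than shift 4; downstream work caps bore at shift 2.
So bore is pinned to shift 2.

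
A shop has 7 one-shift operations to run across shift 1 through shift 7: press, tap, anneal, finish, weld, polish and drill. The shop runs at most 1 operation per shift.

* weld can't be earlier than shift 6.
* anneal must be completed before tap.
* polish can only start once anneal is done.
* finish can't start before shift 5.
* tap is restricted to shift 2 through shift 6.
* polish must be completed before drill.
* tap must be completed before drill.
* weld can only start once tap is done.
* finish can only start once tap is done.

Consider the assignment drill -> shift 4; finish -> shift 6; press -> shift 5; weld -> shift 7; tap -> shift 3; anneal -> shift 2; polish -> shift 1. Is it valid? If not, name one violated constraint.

No. polish can only start once anneal is done is not satisfied.

weld can only start once tap is done — holds.
polish can only start once anneal is done — violated.
finish can't start before shift 5 — holds.
The shop runs at most 1 operation per shift — holds.
weld can't be earlier than shift 6 — holds.
anneal must be completed before tap — holds.
tap is restricted to shift 2 through shift 6 — holds.
polish must be completed before drill — holds.
finish can only start once tap is done — holds.
tap must be completed before drill — holds.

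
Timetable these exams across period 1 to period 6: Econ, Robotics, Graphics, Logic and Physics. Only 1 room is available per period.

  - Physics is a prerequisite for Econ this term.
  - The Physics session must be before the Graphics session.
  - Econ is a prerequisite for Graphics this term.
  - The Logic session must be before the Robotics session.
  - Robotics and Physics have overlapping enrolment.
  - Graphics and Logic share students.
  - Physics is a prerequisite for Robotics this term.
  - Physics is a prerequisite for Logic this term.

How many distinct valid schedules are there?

36

Splitting on Econ: it can be period 2 (12), period 3 (12), period 4 (8), period 5 (4). Listing each branch's schedules as (Robotics, Graphics, Logic, Physics) by period number:
Econ=period 2: (4,5,3,1) (4,6,3,1) (5,3,4,1) (5,4,3,1) (5,6,3,1) (5,6,4,1) (6,3,4,1) (6,3,5,1) (6,4,3,1) (6,4,5,1) (6,5,3,1) (6,5,4,1) — 12.
Econ=period 3: (4,5,2,1) (4,6,2,1) (5,4,2,1) (5,6,2,1) (5,6,4,1) (5,6,4,2) (6,4,2,1) (6,4,5,1) (6,4,5,2) (6,5,2,1) (6,5,4,1) (6,5,4,2) — 12.
Econ=period 4: (3,5,2,1) (3,6,2,1) (5,6,2,1) (5,6,3,1) (5,6,3,2) (6,5,2,1) (6,5,3,1) (6,5,3,2) — 8.
Econ=period 5: (3,6,2,1) (4,6,2,1) (4,6,3,1) (4,6,3,2) — 4.
Summing: 12 + 12 + 8 + 4 = 36.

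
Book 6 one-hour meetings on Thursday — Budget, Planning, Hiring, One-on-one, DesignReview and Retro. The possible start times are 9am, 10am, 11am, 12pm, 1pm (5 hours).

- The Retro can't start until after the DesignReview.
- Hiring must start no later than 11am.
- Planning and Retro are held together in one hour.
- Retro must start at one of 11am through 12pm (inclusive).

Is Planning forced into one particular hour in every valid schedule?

No

Planning can be 11am (e.g. DesignReview -> 9am; One-on-one -> 9am; Planning -> 11am; Hiring -> 9am; Retro -> 11am; Budget -> 9am) or 12pm (e.g. Retro in 12pm; One-on-one in 9am; Planning in 12pm; DesignReview in 9am; Budget in 9am; Hiring in 9am).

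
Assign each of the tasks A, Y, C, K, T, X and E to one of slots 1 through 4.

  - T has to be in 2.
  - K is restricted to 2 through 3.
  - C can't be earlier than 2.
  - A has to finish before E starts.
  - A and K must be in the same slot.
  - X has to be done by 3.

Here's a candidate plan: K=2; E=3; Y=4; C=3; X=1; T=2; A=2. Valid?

Valid

C can't be earlier than 2 — holds.
X has to be done by 3 — holds.
T has to be in 2 — holds.
K is restricted to 2 through 3 — holds.
A and K must be in the same slot — holds.
A has to finish before E starts — holds.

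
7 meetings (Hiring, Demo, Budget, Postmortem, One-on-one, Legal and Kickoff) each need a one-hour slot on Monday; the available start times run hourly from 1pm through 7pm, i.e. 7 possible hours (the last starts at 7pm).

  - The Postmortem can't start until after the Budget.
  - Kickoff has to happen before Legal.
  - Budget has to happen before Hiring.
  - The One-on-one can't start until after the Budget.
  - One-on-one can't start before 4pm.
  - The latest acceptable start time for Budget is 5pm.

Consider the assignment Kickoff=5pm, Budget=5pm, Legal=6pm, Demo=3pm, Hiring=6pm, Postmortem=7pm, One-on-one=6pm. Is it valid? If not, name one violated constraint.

Valid

The One-on-one can't start until after the Budget — holds.
The latest acceptable start time for Budget is 5pm — holds.
One-on-one can't start before 4pm — holds.
Budget has to happen before Hiring — holds.
Kickoff has to happen before Legal — holds.
The Postmortem can't start until after the Budget — holds.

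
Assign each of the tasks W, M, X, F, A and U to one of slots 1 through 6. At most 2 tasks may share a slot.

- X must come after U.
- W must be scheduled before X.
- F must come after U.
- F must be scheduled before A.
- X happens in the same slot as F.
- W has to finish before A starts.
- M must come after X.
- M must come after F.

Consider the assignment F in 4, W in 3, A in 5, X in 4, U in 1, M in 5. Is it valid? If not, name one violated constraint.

Valid

X must come after U — holds.
X happens in the same slot as F — holds.
M must come after F — holds.
F must be scheduled before A — holds.
F must come after U — holds.
W has to finish before A starts — holds.
M must come after X — holds.
At most 2 tasks may share a slot — holds.
W must be scheduled before X — holds.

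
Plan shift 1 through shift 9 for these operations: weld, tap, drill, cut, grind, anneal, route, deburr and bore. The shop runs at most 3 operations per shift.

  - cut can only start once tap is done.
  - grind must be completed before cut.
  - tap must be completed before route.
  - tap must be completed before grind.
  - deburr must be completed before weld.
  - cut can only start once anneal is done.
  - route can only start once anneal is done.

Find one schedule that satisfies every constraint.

tap=shift 1, drill=shift 3, route=shift 2, anneal=shift 1, deburr=shift 1, cut=shift 3, bore=shift 3, grind=shift 2, weld=shift 2

Checking: tap(shift 1) before route(shift 2); deburr(shift 1) before weld(shift 2); tap(shift 1) before cut(shift 3); anneal(shift 1) before cut(shift 3); anneal(shift 1) before route(shift 2); tap(shift 1) before grind(shift 2); grind(shift 2) before cut(shift 3); max 3 per shift (cap 3).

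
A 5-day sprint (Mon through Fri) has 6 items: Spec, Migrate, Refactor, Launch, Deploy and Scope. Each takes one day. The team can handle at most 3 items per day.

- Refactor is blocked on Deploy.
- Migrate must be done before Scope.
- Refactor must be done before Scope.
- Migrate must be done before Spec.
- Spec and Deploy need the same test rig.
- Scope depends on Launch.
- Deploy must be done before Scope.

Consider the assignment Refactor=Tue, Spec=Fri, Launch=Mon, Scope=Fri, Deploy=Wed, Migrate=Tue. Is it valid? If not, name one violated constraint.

Invalid. Refactor is blocked on Deploy.

Migrate must be done before Spec — holds.
Scope depends on Launch — holds.
Spec and Deploy need the same test rig — holds.
The team can handle at most 3 items per day — holds.
Deploy must be done before Scope — holds.
Refactor is blocked on Deploy — violated.
Refactor must be done before Scope — holds.
Migrate must be done before Scope — holds.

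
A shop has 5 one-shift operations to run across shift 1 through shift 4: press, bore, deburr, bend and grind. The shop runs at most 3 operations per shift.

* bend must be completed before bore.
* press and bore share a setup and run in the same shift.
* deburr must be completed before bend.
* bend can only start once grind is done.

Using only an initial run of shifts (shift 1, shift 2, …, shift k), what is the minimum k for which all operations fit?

3

The precedence chain requires at least 3 distinct shifts.
With at most 3 per shift and 5 operations, at least 2 shifts are needed.
3 works (last occupied shift: shift 3): for example grind=shift 1, bore=shift 3, deburr=shift 1, press=shift 3, bend=shift 2.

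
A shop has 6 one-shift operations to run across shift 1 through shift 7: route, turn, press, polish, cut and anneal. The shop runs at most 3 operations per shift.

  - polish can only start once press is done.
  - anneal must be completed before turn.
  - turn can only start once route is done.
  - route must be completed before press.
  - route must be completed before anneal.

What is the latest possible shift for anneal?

shift 6

Precedence pushes anneal to at least shift 2; downstream work caps anneal at shift 6.
anneal at shift 6 is achievable: turn in shift 7; anneal in shift 6; polish in shift 3; route in shift 1; cut in shift 1; press in shift 2.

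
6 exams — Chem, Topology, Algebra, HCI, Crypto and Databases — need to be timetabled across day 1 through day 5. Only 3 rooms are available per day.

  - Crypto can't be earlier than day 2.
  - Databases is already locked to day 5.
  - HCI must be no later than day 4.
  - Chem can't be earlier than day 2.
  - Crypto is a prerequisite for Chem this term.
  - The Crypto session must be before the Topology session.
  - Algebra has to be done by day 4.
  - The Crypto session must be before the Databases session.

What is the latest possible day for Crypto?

Crypto is available from day 2; downstream work caps Crypto at day 4.
Crypto at day 4 is achievable: Databases=day 5, Topology=day 5, HCI=day 1, Algebra=day 1, Crypto=day 4, Chem=day 5.

day 4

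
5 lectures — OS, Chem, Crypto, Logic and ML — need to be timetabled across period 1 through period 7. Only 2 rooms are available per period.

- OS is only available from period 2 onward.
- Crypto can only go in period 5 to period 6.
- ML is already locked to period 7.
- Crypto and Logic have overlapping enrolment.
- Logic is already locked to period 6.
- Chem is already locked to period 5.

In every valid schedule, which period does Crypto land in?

Crypto's window is period 5–period 6.
Logic is fixed at period 6, and Crypto can't share a period with Logic.
So Crypto must be period 5.

period 5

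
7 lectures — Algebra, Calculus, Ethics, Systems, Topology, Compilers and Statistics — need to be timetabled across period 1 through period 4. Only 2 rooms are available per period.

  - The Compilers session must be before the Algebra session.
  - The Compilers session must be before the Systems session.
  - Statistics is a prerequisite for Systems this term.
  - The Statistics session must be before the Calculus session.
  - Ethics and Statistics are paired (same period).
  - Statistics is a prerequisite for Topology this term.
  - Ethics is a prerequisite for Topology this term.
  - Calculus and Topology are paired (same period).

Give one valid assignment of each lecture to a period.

Calculus=period 4, Ethics=period 1, Topology=period 4, Statistics=period 1, Compilers=period 2, Systems=period 3, Algebra=period 3

Checking: Ethics(period 1) before Topology(period 4); Statistics(period 1) before Topology(period 4); Compilers(period 2) before Systems(period 3); Statistics(period 1) before Calculus(period 4); Compilers(period 2) before Algebra(period 3); Statistics(period 1) before Systems(period 3); Ethics = Statistics = period 1; Calculus = Topology = period 4; max 2 per period (cap 2).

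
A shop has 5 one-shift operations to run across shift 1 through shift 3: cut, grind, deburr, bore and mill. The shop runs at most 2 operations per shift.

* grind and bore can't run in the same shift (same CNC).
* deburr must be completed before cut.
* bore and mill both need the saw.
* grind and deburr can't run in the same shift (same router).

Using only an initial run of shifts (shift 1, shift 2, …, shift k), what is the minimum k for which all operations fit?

3

The precedence chain requires at least 2 distinct shifts.
With at most 2 per shift and 5 operations, at least 3 shifts are needed.
3 works (last occupied shift: shift 3): for example deburr in shift 1; mill in shift 3; grind in shift 2; bore in shift 1; cut in shift 2.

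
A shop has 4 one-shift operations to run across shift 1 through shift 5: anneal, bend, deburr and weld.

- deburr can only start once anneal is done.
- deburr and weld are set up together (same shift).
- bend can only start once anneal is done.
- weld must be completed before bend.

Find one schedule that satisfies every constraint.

anneal=shift 1; weld=shift 2; deburr=shift 2; bend=shift 3

Checking: anneal(shift 1) before bend(shift 3); weld(shift 2) before bend(shift 3); anneal(shift 1) before deburr(shift 2); deburr = weld = shift 2.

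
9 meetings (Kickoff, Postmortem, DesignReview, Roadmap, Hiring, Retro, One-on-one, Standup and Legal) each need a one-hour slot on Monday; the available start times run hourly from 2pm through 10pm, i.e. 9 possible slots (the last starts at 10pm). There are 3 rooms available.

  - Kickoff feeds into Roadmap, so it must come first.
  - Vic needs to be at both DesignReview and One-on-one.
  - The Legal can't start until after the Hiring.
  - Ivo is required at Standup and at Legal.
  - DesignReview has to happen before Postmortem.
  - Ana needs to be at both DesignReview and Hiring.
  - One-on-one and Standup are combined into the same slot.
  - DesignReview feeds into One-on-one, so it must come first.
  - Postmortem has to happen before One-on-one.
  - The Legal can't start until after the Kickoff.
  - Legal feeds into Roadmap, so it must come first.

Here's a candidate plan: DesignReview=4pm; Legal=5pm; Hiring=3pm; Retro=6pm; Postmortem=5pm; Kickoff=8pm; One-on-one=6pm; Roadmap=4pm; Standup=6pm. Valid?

Legal feeds into Roadmap, so it must come first — violated.
Ana needs to be at both DesignReview and Hiring — holds.
One-on-one and Standup are combined into the same slot — holds.
The Legal can't start until after the Hiring — holds.
Postmortem has to happen before One-on-one — holds.
DesignReview has to happen before Postmortem — holds.
DesignReview feeds into One-on-one, so it must come first — holds.
Ivo is required at Standup and at Legal — holds.
Kickoff feeds into Roadmap, so it must come first — violated.
The Legal can't start until after the Kickoff — violated.
There are 3 rooms available — holds.
Vic needs to be at both DesignReview and One-on-one — holds.

No. Kickoff feeds into Roadmap, so it must come first is not satisfied.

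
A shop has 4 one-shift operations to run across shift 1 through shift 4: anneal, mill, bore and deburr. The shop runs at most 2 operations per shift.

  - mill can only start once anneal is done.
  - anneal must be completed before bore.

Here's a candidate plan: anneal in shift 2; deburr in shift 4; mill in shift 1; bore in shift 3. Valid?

The shop runs at most 2 operations per shift — holds.
anneal must be completed before bore — holds.
mill can only start once anneal is done — violated.

No. mill can only start once anneal is done is not satisfied.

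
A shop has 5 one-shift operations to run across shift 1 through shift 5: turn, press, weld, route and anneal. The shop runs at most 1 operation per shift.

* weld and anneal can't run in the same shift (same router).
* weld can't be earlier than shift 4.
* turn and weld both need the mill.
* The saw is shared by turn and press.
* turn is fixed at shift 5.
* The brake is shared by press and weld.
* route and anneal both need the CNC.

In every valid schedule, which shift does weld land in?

shift 4

weld's window is shift 4–shift 5.
turn is fixed at shift 5, and weld can't share a shift with turn.
So weld must be shift 4.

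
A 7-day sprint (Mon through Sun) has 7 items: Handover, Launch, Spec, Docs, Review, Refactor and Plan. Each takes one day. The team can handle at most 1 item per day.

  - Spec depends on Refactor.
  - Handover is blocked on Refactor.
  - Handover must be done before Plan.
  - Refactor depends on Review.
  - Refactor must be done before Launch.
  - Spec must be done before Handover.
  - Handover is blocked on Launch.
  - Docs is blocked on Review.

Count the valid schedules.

12

Splitting on Handover: it can be Fri (4), Sat (8). Listing each branch's schedules as (Launch, Spec, Docs, Review, Refactor, Plan):
Handover=Fri: (Wed,Thu,Sat,Mon,Tue,Sun) (Wed,Thu,Sun,Mon,Tue,Sat) (Thu,Wed,Sat,Mon,Tue,Sun) (Thu,Wed,Sun,Mon,Tue,Sat) — 4.
Handover=Sat: (Wed,Thu,Fri,Mon,Tue,Sun) (Wed,Fri,Thu,Mon,Tue,Sun) (Thu,Wed,Fri,Mon,Tue,Sun) (Thu,Fri,Tue,Mon,Wed,Sun) (Thu,Fri,Wed,Mon,Tue,Sun) (Fri,Wed,Thu,Mon,Tue,Sun) (Fri,Thu,Tue,Mon,Wed,Sun) (Fri,Thu,Wed,Mon,Tue,Sun) — 8.
Summing: 4 + 8 = 12.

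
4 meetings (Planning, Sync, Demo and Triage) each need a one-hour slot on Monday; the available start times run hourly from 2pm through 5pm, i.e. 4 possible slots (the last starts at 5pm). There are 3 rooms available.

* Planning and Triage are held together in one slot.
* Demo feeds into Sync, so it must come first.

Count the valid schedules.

24

Splitting on Planning: it can be 2pm (6), 3pm (6), 4pm (6), 5pm (6). Listing each branch's schedules as (Sync, Demo, Triage):
Planning=2pm: (3pm,2pm,2pm) (4pm,2pm,2pm) (4pm,3pm,2pm) (5pm,2pm,2pm) (5pm,3pm,2pm) (5pm,4pm,2pm) — 6.
Planning=3pm: (3pm,2pm,3pm) (4pm,2pm,3pm) (4pm,3pm,3pm) (5pm,2pm,3pm) (5pm,3pm,3pm) (5pm,4pm,3pm) — 6.
Planning=4pm: (3pm,2pm,4pm) (4pm,2pm,4pm) (4pm,3pm,4pm) (5pm,2pm,4pm) (5pm,3pm,4pm) (5pm,4pm,4pm) — 6.
Planning=5pm: (3pm,2pm,5pm) (4pm,2pm,5pm) (4pm,3pm,5pm) (5pm,2pm,5pm) (5pm,3pm,5pm) (5pm,4pm,5pm) — 6.
Summing: 6 + 6 + 6 + 6 = 24.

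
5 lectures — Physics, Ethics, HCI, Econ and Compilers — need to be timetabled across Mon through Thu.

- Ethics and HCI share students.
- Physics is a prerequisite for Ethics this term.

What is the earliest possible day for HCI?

HCI at Mon is achievable: Compilers in Mon, Physics in Mon, HCI in Mon, Ethics in Tue, Econ in Mon.

Mon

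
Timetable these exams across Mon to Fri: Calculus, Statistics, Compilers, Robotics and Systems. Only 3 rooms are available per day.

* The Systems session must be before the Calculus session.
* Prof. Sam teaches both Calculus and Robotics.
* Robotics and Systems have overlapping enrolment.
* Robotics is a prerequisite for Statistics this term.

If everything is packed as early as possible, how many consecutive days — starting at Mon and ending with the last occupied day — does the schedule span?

The precedence chain requires at least 2 distinct days.
With at most 3 per day and 5 exams, at least 2 days are needed.
Could 2 days be enough, i.e. nothing placed later than Tue? No: Statistics must come after Robotics (at Mon or later) → {Tue}; Robotics must come before Statistics (at Tue or earlier) → {Mon}; Calculus must come after Systems (at Mon or later) → {Tue}; Systems must come before Calculus (at Tue or earlier) → {Mon}; Systems can't share with Robotics (Mon) → nothing is left.
So 2 days is not enough.
3 works (last occupied day: Wed): for example Robotics=Mon; Compilers=Mon; Calculus=Wed; Statistics=Tue; Systems=Tue.

3 days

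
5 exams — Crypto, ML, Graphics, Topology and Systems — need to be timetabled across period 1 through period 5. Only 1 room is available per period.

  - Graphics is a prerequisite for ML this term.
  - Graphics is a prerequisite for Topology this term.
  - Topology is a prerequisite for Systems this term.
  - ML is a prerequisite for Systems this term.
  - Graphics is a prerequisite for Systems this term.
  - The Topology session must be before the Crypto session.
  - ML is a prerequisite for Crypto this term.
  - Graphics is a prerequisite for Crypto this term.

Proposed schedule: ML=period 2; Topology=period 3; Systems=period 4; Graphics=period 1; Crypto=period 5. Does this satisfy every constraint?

Graphics is a prerequisite for Topology this term — holds.
Graphics is a prerequisite for Systems this term — holds.
Only 1 room is available per period — holds.
Graphics is a prerequisite for Crypto this term — holds.
ML is a prerequisite for Systems this term — holds.
ML is a prerequisite for Crypto this term — holds.
Graphics is a prerequisite for ML this term — holds.
Topology is a prerequisite for Systems this term — holds.
The Topology session must be before the Crypto session — holds.

Yes, all constraints hold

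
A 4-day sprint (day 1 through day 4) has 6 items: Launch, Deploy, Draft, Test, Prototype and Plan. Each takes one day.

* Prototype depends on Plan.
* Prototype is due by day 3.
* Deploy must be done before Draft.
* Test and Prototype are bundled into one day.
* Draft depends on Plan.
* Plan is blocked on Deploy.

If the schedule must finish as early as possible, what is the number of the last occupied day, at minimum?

The precedence chain requires at least 3 distinct days.
3 works (last occupied day: day 3): for example Deploy=day 1, Launch=day 1, Test=day 3, Plan=day 2, Draft=day 3, Prototype=day 3.

day 3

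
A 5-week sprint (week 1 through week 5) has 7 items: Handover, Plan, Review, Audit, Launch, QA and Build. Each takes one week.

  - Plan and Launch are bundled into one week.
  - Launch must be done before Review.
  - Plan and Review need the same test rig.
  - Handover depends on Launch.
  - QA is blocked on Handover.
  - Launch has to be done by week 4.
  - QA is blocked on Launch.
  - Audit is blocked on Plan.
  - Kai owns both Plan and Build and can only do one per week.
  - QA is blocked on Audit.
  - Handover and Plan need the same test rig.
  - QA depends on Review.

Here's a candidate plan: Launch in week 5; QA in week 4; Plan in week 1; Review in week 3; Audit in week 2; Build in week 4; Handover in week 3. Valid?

Invalid. Plan and Launch are bundled into one week.

QA is blocked on Handover — holds.
QA is blocked on Audit — holds.
Handover and Plan need the same test rig — holds.
Launch must be done before Review — violated.
Plan and Review need the same test rig — holds.
Kai owns both Plan and Build and can only do one per week — holds.
Plan and Launch are bundled into one week — violated.
Audit is blocked on Plan — holds.
Handover depends on Launch — violated.
QA depends on Review — holds.
Launch has to be done by week 4 — violated.
QA is blocked on Launch — violated.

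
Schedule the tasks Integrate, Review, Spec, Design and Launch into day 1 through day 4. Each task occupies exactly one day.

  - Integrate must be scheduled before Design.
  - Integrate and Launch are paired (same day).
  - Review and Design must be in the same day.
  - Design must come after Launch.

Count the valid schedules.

24

Splitting on Integrate: it can be day 1 (12), day 2 (8), day 3 (4). Listing each branch's schedules as (Review, Spec, Design, Launch) by day number:
Integrate=day 1: (2,1,2,1) (2,2,2,1) (2,3,2,1) (2,4,2,1) (3,1,3,1) (3,2,3,1) (3,3,3,1) (3,4,3,1) (4,1,4,1) (4,2,4,1) (4,3,4,1) (4,4,4,1) — 12.
Integrate=day 2: (3,1,3,2) (3,2,3,2) (3,3,3,2) (3,4,3,2) (4,1,4,2) (4,2,4,2) (4,3,4,2) (4,4,4,2) — 8.
Integrate=day 3: (4,1,4,3) (4,2,4,3) (4,3,4,3) (4,4,4,3) — 4.
Summing: 12 + 8 + 4 = 24.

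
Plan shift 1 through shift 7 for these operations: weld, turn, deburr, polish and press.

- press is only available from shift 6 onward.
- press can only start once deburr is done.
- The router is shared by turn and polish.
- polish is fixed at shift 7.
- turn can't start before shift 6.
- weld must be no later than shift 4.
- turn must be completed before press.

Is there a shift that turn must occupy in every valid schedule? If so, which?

turn's window is shift 6–shift 7.
polish is fixed at shift 7, and turn can't share a shift with polish.
So turn must be shift 6.

shift 6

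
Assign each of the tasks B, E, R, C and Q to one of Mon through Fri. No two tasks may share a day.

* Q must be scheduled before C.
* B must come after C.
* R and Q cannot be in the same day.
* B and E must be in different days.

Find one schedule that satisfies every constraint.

B -> Wed, Q -> Mon, R -> Fri, E -> Thu, C -> Tue

Checking: Q(Mon) before C(Tue); C(Tue) before B(Wed); B(Wed) != E(Thu); R(Fri) != Q(Mon); max 1 per day (cap 1).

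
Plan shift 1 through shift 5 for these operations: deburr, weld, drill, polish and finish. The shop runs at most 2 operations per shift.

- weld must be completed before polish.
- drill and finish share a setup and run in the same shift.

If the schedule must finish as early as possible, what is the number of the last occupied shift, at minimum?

shift 3

The precedence chain requires at least 2 distinct shifts.
With at most 2 per shift and 5 operations, at least 3 shifts are needed.
3 works (last occupied shift: shift 3): for example finish in shift 3, polish in shift 2, deburr in shift 1, weld in shift 1, drill in shift 3.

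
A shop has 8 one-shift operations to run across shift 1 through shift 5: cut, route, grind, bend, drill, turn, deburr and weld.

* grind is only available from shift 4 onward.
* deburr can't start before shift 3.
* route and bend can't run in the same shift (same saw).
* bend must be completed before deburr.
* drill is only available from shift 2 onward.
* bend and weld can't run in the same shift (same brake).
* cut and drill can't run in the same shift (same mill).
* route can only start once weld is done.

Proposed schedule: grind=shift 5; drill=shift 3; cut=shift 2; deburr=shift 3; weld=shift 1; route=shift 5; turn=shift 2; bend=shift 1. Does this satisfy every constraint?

No — it violates: bend and weld can't run in the same shift (same brake)

bend must be completed before deburr — holds.
drill is only available from shift 2 onward — holds.
grind is only available from shift 4 onward — holds.
bend and weld can't run in the same shift (same brake) — violated.
route can only start once weld is done — holds.
cut and drill can't run in the same shift (same mill) — holds.
deburr can't start before shift 3 — holds.
route and bend can't run in the same shift (same saw) — holds.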